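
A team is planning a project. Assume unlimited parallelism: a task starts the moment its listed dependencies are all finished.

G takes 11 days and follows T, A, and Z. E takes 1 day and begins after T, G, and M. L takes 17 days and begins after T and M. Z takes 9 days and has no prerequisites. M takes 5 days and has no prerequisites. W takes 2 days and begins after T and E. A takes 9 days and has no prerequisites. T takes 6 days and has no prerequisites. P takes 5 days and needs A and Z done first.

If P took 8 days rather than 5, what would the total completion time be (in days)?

23

Baseline: T→L = 6+17 = 23 → 23 days.
P has 9 days of float (longest path through it is 14).
That remains the longest chain; total 23 days.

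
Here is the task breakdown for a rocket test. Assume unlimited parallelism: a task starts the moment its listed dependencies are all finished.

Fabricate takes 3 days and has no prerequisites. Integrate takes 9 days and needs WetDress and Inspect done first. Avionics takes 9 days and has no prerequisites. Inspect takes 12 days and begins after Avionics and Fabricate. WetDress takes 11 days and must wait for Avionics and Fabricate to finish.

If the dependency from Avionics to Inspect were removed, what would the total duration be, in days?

29

With the dependency in place, Avionics→Inspect→Integrate = 9+12+9 = 30 sets the finish at 30 days.
Without Avionics→Inspect, Inspect's earliest start moves from 9 to 3.
New critical path: Avionics→WetDress→Integrate = 9+11+9 = 29 ⇒ 29 days.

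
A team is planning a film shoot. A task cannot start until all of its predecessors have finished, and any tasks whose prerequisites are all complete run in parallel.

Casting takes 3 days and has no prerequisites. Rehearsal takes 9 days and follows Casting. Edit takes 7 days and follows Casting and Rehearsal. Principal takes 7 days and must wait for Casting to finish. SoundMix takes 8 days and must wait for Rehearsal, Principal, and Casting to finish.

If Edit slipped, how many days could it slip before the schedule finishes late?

The longest chain is Casting→Rehearsal→SoundMix = 3+9+8 = 20; overall finish 20 days.
Edit finishes as early as 19 and must finish by 20.
So Edit can slip 20 − 19 = 1 day.

1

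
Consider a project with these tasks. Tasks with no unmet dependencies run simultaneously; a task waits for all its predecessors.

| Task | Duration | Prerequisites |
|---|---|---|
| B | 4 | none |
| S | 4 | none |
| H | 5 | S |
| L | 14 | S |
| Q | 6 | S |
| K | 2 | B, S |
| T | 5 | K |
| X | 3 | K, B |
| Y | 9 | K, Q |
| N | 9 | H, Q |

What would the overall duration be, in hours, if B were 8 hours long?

Critical path before the change: S→Q→Y = 4+6+9 = 19 giving 19 hours.
The longest path through B is only 15 hours, so B has float 4.
The binding chain switches to B→K→Y = 8+2+9 = 19; finish 19 hours.

19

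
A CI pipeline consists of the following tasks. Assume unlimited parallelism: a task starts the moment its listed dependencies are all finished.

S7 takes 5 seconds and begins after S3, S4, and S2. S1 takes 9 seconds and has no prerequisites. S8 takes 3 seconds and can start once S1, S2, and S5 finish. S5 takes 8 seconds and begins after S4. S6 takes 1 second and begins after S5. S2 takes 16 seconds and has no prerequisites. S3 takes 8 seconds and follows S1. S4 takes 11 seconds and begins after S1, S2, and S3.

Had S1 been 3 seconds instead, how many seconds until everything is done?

38

As given, the longest chain is S1→S3→S4→S5→S8 = 9+8+11+8+3 = 39, so the finish is 39 seconds.
Since S1 is critical, the -6 change carries straight to that chain (now 33 seconds).
The binding chain switches to S2→S4→S5→S8 = 16+11+8+3 = 38; finish 38 seconds.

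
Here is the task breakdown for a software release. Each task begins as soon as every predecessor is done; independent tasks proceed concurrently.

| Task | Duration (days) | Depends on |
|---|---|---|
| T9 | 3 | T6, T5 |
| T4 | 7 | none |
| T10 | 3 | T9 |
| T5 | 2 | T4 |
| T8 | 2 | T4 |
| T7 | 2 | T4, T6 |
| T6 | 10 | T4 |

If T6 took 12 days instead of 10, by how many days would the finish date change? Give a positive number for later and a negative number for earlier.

2

The binding path is T4→T6→T9→T10 = 7+10+3+3 = 23; finish at 23 days.
T6 is on the critical path; changing it to 12 makes that path 25 days.
The critical path is still T4→T6→T9→T10; finish is now 25 days.
Change in finish: 25 − 23 = +2 days.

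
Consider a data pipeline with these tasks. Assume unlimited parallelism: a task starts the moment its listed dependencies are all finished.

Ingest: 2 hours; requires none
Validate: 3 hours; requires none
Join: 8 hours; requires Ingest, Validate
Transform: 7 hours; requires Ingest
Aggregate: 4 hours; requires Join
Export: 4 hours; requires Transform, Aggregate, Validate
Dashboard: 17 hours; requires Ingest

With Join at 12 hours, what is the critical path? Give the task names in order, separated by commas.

The binding path is Validate→Join→Aggregate→Export = 3+8+4+4 = 19; finish at 19 hours.
Join is on the critical path; changing it to 12 makes that path 23 hours.
The critical path is still Validate→Join→Aggregate→Export; finish is now 23 hours.

Validate, Join, Aggregate, Export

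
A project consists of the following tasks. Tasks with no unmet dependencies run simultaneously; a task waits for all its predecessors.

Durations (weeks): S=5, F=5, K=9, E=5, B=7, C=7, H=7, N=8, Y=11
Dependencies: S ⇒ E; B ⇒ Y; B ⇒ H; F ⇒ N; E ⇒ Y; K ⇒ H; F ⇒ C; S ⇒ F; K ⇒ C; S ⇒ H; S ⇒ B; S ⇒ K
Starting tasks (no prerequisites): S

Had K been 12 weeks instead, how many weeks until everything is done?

Critical path before the change: S→B→Y = 5+7+11 = 23 giving 23 weeks.
The longest path through K is only 21 weeks, so K has float 2.
The binding chain switches to S→K→C = 5+12+7 = 24; finish 24 weeks.

24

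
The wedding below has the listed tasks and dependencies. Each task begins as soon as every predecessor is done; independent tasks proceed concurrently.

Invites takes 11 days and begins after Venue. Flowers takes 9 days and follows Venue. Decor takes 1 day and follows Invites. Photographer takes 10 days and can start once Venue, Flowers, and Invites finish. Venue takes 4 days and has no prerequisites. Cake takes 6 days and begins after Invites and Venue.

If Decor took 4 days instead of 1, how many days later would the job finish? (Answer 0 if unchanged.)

0

Actual critical path: Venue→Invites→Photographer = 4+11+10 = 25 ⇒ 25 days.
Decor is off the critical path — its longest chain is 16 days, giving 9 of slack.
The critical path is still Venue→Invites→Photographer; finish is now 25 days.
Change in finish: 25 − 25 = +0 days.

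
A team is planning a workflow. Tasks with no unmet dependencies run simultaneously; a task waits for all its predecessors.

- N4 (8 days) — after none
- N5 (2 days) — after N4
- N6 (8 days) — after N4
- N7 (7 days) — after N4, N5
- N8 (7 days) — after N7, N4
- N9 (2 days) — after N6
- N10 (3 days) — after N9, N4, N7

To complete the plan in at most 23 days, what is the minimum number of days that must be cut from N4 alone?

1

Current finish: 24 days; target: 23.
N4 is on every critical path, so each day cut from N4 cuts the finish by one (this holds down to a finish of 17).
Need 24 − 23 = 1 day off N4 → N4 becomes 7 days, finish becomes 23.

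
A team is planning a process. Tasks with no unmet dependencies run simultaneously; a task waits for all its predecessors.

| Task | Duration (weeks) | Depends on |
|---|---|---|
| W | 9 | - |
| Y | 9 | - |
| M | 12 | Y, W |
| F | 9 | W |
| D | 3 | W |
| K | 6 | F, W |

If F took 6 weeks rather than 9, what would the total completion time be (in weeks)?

21

As given, the longest chain is W→F→K = 9+9+6 = 24, so the finish is 24 weeks.
F is on the critical path; changing it to 6 makes that path 21 weeks.
New critical path: W→M = 9+12 = 21 ⇒ 21 weeks.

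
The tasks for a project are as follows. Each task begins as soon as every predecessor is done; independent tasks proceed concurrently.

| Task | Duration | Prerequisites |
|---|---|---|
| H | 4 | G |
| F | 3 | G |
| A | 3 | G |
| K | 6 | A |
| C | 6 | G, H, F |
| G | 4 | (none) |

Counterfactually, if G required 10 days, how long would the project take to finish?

20

Actual critical path: G→H→C = 4+4+6 = 14 ⇒ 14 days.
G is on the critical path; changing it to 10 makes that path 20 days.
No other chain overtakes it, so the finish is 20 days.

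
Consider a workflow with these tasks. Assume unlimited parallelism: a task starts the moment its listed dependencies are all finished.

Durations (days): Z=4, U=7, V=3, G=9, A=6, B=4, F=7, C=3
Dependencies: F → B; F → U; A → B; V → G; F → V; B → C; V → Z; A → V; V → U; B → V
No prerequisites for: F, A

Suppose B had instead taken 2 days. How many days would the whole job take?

21

Baseline: F→B→V→G = 7+4+3+9 = 23 → 23 days.
B lies on that path, so at 2 days the path becomes 21 days.
The critical path is still F→B→V→G; finish is now 21 days.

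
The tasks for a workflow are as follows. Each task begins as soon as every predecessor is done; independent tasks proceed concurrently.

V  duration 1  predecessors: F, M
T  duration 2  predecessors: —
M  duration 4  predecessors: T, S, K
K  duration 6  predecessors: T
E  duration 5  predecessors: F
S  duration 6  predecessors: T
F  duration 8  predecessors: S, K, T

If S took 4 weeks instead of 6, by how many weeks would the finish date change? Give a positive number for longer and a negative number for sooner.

Actual critical path: T→S→F→E = 2+6+8+5 = 21 ⇒ 21 weeks.
S is on the critical path; changing it to 4 makes that path 19 weeks.
Now T→K→F→E = 2+6+8+5 = 21 is longest, so the finish becomes 21 weeks.
Change in finish: 21 − 21 = +0 weeks.

0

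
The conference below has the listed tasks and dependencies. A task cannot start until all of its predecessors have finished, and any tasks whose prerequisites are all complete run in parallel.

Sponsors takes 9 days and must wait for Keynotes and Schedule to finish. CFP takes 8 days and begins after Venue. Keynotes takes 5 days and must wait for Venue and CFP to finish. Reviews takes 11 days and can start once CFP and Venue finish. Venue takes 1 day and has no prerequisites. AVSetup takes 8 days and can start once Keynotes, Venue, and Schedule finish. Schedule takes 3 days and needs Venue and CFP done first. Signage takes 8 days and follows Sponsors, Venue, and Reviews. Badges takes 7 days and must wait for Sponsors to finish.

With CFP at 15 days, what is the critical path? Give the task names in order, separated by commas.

As given, the longest chain is Venue→CFP→Keynotes→Sponsors→Signage = 1+8+5+9+8 = 31, so the finish is 31 days.
Since CFP is critical, the +7 change carries straight to that chain (now 38 days).
No other chain overtakes it, so the finish is 38 days.

Venue, CFP, Keynotes, Sponsors, Signage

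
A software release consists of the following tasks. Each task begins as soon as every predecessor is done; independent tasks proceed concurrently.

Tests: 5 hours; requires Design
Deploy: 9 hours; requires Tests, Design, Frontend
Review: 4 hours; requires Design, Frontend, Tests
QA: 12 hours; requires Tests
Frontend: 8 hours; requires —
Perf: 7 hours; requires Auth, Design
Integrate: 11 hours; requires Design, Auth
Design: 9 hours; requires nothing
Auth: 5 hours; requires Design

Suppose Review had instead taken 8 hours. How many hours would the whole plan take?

Critical path before the change: Design→Tests→QA = 9+5+12 = 26 giving 26 hours.
Review has 8 hours of float (longest path through it is 18).
The critical path is still Design→Tests→QA; finish is now 26 hours.

26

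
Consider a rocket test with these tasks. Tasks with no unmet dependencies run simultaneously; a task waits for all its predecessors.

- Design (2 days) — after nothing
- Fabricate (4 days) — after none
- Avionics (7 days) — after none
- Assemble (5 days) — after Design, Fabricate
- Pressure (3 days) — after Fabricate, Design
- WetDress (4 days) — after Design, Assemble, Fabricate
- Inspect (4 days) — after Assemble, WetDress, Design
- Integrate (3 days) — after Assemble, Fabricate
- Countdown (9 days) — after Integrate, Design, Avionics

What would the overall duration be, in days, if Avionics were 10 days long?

21

Critical path before the change: Fabricate→Assemble→Integrate→Countdown = 4+5+3+9 = 21 giving 21 days.
The longest path through Avionics is only 16 days, so Avionics has float 5.
That remains the longest chain; total 21 days.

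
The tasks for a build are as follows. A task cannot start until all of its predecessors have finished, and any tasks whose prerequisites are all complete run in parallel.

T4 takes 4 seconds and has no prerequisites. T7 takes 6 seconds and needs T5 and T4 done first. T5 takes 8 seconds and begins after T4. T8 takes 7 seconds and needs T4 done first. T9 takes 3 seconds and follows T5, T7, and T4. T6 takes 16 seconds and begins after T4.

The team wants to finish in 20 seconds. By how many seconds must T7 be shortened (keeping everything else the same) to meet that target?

Current finish: 21 seconds; target: 20.
T7 is on every critical path, so each second cut from T7 cuts the finish by one (this holds down to a finish of 20).
Need 21 − 20 = 1 second off T7 → T7 becomes 5 seconds, finish becomes 20.

1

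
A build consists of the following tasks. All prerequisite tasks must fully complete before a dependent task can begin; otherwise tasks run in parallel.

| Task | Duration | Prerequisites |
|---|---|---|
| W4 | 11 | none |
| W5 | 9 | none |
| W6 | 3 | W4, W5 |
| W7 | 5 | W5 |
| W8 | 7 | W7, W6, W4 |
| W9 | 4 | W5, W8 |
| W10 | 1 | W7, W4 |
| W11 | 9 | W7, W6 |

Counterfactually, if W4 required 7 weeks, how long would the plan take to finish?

25

Critical path before the change: W4→W6→W8→W9 = 11+3+7+4 = 25 giving 25 weeks.
W4 lies on that path, so at 7 weeks the path becomes 21 weeks.
New critical path: W5→W7→W8→W9 = 9+5+7+4 = 25 ⇒ 25 weeks.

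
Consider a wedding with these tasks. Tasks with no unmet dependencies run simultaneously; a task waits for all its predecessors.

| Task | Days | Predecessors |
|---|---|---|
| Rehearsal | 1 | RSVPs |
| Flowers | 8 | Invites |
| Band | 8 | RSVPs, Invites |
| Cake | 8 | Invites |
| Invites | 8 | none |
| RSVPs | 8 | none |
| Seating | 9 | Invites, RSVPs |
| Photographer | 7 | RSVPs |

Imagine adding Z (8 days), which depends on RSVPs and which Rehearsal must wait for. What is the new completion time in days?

17

Originally the wedding takes 17 days.
With Z inserted, Rehearsal now waits for max(RSVPs, Z).
New critical path: Invites→Seating = 8+9 = 17 ⇒ 17 days.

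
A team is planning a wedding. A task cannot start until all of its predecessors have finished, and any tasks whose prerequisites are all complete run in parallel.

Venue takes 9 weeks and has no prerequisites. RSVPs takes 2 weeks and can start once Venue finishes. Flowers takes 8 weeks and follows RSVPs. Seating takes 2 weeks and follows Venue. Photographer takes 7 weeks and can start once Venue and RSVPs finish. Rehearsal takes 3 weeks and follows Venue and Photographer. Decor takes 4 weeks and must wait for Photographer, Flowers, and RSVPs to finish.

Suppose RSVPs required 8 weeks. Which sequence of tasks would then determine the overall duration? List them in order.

Critical path before the change: Venue→RSVPs→Flowers→Decor = 9+2+8+4 = 23 giving 23 weeks.
RSVPs lies on that path, so at 8 weeks the path becomes 29 weeks.
That remains the longest chain; total 29 weeks.

Venue, RSVPs, Flowers, Decor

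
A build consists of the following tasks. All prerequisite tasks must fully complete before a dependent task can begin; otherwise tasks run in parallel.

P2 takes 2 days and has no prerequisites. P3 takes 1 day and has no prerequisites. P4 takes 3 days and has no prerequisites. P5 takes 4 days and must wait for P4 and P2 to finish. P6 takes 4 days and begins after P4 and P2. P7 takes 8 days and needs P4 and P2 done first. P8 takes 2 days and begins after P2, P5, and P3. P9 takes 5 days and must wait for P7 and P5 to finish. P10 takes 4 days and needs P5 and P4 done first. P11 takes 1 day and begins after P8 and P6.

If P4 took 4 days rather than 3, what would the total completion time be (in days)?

17

Baseline: P4→P7→P9 = 3+8+5 = 16 → 16 days.
P4 is on the critical path; changing it to 4 makes that path 17 days.
No other chain overtakes it, so the finish is 17 days.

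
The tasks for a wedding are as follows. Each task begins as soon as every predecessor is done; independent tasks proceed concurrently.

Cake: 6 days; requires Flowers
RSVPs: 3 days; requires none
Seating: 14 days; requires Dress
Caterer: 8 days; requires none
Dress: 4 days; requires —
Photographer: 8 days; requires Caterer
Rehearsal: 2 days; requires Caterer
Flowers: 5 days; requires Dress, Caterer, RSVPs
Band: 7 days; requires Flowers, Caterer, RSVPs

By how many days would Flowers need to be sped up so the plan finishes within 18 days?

2

Current finish: 20 days; target: 18.
Flowers is on every critical path, so each day cut from Flowers cuts the finish by one (this holds down to a finish of 18).
Need 20 − 18 = 2 days off Flowers → Flowers becomes 3 days, finish becomes 18.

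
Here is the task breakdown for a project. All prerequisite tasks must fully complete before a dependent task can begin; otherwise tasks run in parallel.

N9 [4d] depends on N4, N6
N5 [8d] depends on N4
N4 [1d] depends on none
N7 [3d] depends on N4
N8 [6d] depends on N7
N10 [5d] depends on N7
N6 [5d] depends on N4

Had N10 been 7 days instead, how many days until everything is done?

Critical path before the change: N4→N6→N9 = 1+5+4 = 10 giving 10 days.
N10 has 1 day of float (longest path through it is 9).
The binding chain switches to N4→N7→N10 = 1+3+7 = 11; finish 11 days.

11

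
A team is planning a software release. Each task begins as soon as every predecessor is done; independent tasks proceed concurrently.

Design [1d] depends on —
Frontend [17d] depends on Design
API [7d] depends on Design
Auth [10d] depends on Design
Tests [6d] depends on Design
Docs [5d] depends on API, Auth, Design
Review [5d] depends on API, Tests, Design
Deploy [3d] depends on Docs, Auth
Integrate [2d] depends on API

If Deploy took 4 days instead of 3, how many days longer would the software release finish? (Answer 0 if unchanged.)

1

As given, the longest chain is Design→Auth→Docs→Deploy = 1+10+5+3 = 19, so the finish is 19 days.
Deploy lies on that path, so at 4 days the path becomes 20 days.
No other chain overtakes it, so the finish is 20 days.
Change in finish: 20 − 19 = +1 days.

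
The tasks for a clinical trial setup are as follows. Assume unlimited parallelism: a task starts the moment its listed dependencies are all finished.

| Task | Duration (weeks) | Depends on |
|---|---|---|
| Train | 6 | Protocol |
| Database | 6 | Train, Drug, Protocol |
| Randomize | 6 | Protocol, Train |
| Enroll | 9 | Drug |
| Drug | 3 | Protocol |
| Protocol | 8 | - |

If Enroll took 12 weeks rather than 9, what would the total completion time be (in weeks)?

As given, the longest chain is Protocol→Drug→Enroll = 8+3+9 = 20, so the finish is 20 weeks.
Enroll is on the critical path; changing it to 12 makes that path 23 weeks.
No other chain overtakes it, so the finish is 23 weeks.

23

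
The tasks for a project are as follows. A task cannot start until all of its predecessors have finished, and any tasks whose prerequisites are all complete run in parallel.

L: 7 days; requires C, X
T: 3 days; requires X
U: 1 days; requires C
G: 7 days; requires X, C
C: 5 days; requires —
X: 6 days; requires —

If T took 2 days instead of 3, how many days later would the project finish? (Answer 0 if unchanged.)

Critical path before the change: X→G = 6+7 = 13 giving 13 days.
T is off the critical path — its longest chain is 9 days, giving 4 of slack.
The critical path is still X→G; finish is now 13 days.
Change in finish: 13 − 13 = +0 days.

0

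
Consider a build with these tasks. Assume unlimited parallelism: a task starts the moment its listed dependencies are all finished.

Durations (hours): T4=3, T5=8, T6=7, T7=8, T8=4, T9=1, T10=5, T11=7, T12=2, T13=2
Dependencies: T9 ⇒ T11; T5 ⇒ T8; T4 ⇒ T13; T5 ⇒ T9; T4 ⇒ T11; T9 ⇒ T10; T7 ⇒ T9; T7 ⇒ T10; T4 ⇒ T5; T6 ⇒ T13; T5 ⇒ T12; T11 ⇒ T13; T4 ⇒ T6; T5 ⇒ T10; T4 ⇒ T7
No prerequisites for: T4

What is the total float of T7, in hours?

The longest chain is T4→T5→T9→T11→T13 = 3+8+1+7+2 = 21; overall finish 21 hours.
T7 finishes as early as 11 and must finish by 11.
Slack of T7 = 3 − 3 = 0 hours.

0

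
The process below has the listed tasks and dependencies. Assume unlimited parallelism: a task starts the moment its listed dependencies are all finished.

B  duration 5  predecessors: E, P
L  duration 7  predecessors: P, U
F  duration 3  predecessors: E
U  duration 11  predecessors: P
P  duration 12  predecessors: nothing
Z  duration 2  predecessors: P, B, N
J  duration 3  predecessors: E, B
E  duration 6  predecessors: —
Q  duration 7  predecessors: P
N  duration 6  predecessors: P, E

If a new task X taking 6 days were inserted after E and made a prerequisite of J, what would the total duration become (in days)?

30

Originally the project takes 30 days.
With X inserted, J now waits for max(E, B, X).
New critical path: P→U→L = 12+11+7 = 30 ⇒ 30 days.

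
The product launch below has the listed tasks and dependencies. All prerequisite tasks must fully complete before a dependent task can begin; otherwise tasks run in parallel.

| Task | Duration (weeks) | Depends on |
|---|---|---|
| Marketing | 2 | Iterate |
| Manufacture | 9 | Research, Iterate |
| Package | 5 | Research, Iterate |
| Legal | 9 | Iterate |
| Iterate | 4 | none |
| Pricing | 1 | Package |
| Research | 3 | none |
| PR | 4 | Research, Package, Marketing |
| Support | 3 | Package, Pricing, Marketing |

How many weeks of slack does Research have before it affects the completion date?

The longest chain is Iterate→Manufacture = 4+9 = 13; overall finish 13 weeks.
The longest chain containing Research totals 12 weeks.
Float = 13 − 12 = 1.

1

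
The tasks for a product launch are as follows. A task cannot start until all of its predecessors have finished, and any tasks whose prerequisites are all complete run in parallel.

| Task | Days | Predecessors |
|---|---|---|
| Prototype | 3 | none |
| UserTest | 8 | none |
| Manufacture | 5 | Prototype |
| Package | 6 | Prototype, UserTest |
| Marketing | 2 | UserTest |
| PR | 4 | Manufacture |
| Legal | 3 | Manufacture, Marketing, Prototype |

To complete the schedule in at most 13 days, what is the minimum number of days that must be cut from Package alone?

Current finish: 14 days; target: 13.
Package is on every critical path, so each day cut from Package cuts the finish by one (this holds down to a finish of 13).
Need 14 − 13 = 1 day off Package → Package becomes 5 days, finish becomes 13.

1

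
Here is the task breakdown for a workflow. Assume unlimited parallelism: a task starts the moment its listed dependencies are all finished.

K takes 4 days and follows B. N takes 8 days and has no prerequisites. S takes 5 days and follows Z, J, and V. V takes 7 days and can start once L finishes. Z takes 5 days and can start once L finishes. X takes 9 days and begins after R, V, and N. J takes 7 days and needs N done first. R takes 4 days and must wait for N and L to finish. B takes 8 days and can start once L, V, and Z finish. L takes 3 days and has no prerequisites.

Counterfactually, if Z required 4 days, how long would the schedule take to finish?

22

Baseline: L→V→B→K = 3+7+8+4 = 22 → 22 days.
Z is off the critical path — its longest chain is 20 days, giving 2 of slack.
The critical path is still L→V→B→K; finish is now 22 days.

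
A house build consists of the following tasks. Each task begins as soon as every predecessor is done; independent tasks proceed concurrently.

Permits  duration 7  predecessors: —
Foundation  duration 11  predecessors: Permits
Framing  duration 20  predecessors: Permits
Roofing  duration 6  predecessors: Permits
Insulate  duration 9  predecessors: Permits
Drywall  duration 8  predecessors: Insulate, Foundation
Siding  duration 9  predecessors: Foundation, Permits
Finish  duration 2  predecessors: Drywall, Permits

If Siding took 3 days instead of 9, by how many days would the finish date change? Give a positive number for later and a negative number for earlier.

0

Baseline: Permits→Foundation→Drywall→Finish = 7+11+8+2 = 28 → 28 days.
Siding is off the critical path — its longest chain is 27 days, giving 1 of slack.
The critical path is still Permits→Foundation→Drywall→Finish; finish is now 28 days.
Change in finish: 28 − 28 = +0 days.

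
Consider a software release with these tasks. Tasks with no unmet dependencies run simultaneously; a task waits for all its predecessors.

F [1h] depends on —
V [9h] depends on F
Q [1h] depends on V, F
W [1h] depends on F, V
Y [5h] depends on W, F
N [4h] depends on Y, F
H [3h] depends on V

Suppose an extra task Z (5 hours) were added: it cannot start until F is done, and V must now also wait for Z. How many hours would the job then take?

25

Originally the job takes 20 hours.
With Z inserted, V now waits for max(F, Z).
New critical path: F→Z→V→W→Y→N = 1+5+9+1+5+4 = 25 ⇒ 25 hours.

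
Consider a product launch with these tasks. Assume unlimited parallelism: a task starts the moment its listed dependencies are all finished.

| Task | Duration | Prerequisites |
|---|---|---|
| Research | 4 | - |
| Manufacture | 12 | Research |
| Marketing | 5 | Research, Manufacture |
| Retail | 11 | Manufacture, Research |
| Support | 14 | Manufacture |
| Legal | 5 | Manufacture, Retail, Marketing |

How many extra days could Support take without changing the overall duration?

2

Critical path: Research→Manufacture→Retail→Legal = 4+12+11+5 = 32, so the finish is 32 days.
Support finishes as early as 30 and must finish by 32.
So Support can slip 32 − 30 = 2 days.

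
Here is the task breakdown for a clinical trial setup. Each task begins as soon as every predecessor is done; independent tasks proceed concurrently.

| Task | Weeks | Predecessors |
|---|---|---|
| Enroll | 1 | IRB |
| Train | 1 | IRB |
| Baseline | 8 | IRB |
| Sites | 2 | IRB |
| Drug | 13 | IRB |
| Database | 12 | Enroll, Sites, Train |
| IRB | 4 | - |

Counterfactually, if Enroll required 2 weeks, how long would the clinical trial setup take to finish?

18

As given, the longest chain is IRB→Sites→Database = 4+2+12 = 18, so the finish is 18 weeks.
Enroll is off the critical path — its longest chain is 17 weeks, giving 1 of slack.
That remains the longest chain; total 18 weeks.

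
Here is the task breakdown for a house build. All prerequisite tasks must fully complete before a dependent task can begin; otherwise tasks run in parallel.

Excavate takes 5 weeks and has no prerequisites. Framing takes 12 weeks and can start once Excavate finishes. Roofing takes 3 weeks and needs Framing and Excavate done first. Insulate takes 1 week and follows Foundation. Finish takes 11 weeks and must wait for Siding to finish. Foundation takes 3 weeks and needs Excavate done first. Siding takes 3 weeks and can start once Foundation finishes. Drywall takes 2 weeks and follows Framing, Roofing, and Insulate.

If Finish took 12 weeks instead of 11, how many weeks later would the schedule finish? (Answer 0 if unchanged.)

1

Baseline: Excavate→Foundation→Siding→Finish = 5+3+3+11 = 22 → 22 weeks.
Finish lies on that path, so at 12 weeks the path becomes 23 weeks.
No other chain overtakes it, so the finish is 23 weeks.
Change in finish: 23 − 22 = +1 weeks.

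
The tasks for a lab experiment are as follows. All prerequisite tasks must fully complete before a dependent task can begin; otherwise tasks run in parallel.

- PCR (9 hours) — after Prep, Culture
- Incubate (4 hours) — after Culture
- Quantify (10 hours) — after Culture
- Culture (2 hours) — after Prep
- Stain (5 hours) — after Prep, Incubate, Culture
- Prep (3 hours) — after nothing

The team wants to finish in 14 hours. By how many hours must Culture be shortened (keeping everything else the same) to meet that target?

Current finish: 15 hours; target: 14.
Culture is on every critical path, so each hour cut from Culture cuts the finish by one (this holds down to a finish of 14).
Need 15 − 14 = 1 hour off Culture → Culture becomes 1 hour, finish becomes 14.

1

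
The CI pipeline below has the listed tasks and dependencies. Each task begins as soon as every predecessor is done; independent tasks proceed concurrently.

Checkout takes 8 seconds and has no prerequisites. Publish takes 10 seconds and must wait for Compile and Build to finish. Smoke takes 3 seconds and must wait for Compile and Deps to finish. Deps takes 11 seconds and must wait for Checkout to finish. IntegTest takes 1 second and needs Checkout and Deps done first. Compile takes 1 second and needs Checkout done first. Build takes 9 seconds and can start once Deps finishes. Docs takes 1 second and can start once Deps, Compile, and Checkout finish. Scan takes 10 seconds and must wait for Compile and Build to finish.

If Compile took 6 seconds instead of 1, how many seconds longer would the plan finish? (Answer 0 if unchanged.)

The binding path is Checkout→Deps→Build→Scan = 8+11+9+10 = 38; finish at 38 seconds.
The longest path through Compile is only 19 seconds, so Compile has float 19.
No other chain overtakes it, so the finish is 38 seconds.
Change in finish: 38 − 38 = +0 seconds.

0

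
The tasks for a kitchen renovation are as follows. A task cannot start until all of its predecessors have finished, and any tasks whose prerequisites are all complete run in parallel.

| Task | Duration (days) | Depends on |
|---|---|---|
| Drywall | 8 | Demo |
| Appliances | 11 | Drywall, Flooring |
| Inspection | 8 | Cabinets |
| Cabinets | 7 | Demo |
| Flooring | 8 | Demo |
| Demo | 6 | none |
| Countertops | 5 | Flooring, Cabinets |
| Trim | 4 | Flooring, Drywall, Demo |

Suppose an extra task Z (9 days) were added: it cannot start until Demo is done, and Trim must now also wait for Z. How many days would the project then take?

25

Originally the project takes 25 days.
With Z inserted, Trim now waits for max(Flooring, Drywall, Demo, Z).
New critical path: Demo→Drywall→Appliances = 6+8+11 = 25 ⇒ 25 days.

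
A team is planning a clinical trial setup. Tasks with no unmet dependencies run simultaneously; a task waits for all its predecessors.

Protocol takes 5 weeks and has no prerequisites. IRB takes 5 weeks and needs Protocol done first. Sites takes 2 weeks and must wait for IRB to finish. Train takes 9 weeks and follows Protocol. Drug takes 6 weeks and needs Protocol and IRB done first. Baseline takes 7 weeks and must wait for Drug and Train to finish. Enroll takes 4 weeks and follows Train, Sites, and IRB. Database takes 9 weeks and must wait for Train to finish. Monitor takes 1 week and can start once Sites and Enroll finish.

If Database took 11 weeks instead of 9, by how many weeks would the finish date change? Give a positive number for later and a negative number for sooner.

Baseline: Protocol→Train→Database = 5+9+9 = 23 → 23 weeks.
Since Database is critical, the +2 change carries straight to that chain (now 25 weeks).
That remains the longest chain; total 25 weeks.
Change in finish: 25 − 23 = +2 weeks.

2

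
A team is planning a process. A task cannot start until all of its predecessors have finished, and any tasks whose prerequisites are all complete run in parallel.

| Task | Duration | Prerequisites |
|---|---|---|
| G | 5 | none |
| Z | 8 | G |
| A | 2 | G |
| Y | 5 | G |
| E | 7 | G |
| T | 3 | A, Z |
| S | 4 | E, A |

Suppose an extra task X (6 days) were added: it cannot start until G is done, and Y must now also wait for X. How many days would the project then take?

Originally the project takes 16 days.
With X inserted, Y now waits for max(G, X).
New critical path: G→X→Y = 5+6+5 = 16 ⇒ 16 days.

16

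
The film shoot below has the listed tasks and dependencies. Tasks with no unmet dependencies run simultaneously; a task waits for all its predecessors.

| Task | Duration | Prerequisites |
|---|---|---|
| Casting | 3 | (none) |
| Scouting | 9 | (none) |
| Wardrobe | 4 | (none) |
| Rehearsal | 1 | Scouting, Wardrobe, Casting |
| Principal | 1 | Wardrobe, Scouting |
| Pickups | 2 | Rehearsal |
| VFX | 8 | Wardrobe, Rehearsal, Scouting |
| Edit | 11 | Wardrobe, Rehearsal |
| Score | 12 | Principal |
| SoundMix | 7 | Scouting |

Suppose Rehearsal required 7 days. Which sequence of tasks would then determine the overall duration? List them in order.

The binding path is Scouting→Principal→Score = 9+1+12 = 22; finish at 22 days.
Rehearsal has 1 day of float (longest path through it is 21).
New critical path: Scouting→Rehearsal→Edit = 9+7+11 = 27 ⇒ 27 days.

Scouting, Rehearsal, Edit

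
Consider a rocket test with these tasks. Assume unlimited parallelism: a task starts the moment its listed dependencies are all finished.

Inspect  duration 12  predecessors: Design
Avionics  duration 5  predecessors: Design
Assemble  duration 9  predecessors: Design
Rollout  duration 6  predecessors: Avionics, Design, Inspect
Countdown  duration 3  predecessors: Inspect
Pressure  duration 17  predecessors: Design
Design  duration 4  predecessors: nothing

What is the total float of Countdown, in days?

Design→Inspect→Rollout = 4+12+6 = 22 sets the makespan at 22 days.
The longest chain containing Countdown totals 19 days.
Float = 22 − 19 = 3.

3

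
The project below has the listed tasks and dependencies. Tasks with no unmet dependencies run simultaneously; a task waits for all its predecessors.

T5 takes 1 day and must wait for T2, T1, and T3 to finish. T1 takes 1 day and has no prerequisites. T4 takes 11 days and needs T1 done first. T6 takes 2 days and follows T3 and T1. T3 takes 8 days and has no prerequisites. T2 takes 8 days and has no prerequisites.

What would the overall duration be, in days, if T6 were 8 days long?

Critical path before the change: T1→T4 = 1+11 = 12 giving 12 days.
T6 is off the critical path — its longest chain is 10 days, giving 2 of slack.
Now T3→T6 = 8+8 = 16 is longest, so the finish becomes 16 days.

16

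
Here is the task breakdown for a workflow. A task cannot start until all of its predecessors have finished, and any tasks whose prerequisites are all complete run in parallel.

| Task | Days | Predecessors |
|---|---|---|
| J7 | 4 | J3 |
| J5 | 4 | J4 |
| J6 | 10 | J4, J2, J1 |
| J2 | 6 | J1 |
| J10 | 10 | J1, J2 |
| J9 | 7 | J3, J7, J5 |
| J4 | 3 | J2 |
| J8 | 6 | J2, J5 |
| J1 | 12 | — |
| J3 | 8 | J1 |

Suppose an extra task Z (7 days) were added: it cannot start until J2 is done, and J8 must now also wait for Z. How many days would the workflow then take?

Originally the workflow takes 32 days.
With Z inserted, J8 now waits for max(J2, J5, Z).
New critical path: J1→J2→J4→J5→J9 = 12+6+3+4+7 = 32 ⇒ 32 days.

32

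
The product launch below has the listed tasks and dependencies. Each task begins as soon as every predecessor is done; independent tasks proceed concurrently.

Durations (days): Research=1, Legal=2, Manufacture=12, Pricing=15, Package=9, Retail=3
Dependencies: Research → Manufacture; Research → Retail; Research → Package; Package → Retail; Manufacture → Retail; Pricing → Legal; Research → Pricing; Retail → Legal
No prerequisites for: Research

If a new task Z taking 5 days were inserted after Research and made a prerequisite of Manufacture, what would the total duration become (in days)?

Originally the schedule takes 18 days.
With Z inserted, Manufacture now waits for max(Research, Z).
New critical path: Research→Z→Manufacture→Retail→Legal = 1+5+12+3+2 = 23 ⇒ 23 days.

23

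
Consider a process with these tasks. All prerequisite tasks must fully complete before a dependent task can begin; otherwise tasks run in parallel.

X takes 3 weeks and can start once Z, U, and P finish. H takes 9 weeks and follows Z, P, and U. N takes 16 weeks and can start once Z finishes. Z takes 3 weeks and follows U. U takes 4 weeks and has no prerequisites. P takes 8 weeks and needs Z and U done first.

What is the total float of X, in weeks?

6

Critical path: U→Z→P→H = 4+3+8+9 = 24, so the finish is 24 weeks.
Longest path through X: 18 weeks (earliest finish 18, latest finish 24).
Slack of X = 21 − 15 = 6 weeks.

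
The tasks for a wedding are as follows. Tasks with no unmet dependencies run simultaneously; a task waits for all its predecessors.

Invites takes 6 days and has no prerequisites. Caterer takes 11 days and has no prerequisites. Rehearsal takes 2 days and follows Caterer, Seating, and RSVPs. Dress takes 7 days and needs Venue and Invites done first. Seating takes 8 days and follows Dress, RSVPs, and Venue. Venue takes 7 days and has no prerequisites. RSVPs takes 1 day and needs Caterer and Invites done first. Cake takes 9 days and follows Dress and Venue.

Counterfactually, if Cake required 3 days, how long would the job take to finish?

Critical path before the change: Venue→Dress→Seating→Rehearsal = 7+7+8+2 = 24 giving 24 days.
Cake has 1 day of float (longest path through it is 23).
That remains the longest chain; total 24 days.

24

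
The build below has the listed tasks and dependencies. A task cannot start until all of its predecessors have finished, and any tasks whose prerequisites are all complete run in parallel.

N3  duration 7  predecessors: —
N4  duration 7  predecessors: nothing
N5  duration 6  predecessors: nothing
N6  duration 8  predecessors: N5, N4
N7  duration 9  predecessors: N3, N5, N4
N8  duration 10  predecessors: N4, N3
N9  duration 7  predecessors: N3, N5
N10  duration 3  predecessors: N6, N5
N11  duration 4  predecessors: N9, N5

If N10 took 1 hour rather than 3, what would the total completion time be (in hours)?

Actual critical path: N4→N6→N10 = 7+8+3 = 18 ⇒ 18 hours.
N10 is on the critical path; changing it to 1 makes that path 16 hours.
Now N3→N9→N11 = 7+7+4 = 18 is longest, so the finish becomes 18 hours.

18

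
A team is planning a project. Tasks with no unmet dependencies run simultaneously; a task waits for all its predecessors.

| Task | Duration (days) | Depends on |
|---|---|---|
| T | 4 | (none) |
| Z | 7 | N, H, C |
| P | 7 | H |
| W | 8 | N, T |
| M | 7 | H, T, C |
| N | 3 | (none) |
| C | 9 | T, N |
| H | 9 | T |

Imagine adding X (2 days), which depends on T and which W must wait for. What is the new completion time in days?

Originally the plan takes 20 days.
With X inserted, W now waits for max(N, T, X).
New critical path: T→H→P = 4+9+7 = 20 ⇒ 20 days.

20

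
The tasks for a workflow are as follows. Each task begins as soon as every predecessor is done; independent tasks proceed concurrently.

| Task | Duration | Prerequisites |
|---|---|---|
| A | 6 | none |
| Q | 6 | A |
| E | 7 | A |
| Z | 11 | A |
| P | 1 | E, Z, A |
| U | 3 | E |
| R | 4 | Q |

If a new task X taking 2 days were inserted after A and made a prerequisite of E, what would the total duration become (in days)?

Originally the project takes 18 days.
With X inserted, E now waits for max(A, X).
New critical path: A→X→E→U = 6+2+7+3 = 18 ⇒ 18 days.

18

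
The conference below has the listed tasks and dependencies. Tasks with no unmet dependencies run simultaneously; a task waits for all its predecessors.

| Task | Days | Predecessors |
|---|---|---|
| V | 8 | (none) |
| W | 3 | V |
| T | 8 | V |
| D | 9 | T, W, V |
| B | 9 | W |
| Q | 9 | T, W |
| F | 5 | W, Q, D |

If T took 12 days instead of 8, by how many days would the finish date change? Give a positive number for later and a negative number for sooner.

4

As given, the longest chain is V→T→D→F = 8+8+9+5 = 30, so the finish is 30 days.
T is on the critical path; changing it to 12 makes that path 34 days.
The critical path is still V→T→D→F; finish is now 34 days.
Change in finish: 34 − 30 = +4 days.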